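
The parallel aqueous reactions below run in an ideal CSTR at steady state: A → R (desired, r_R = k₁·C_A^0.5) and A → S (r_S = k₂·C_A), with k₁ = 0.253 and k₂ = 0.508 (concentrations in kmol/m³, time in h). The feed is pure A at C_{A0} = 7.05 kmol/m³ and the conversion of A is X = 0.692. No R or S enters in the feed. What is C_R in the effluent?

Exit C_A = C_{A0}(1−X) = 7.05×0.308 = 2.171 kmol/m³.
In a CSTR the entire volume is at exit conditions, so r_R = 0.253×2.171^0.5 = 0.3728 and r_S = 0.508×2.171 = 1.103.
Fraction of consumed A going to R: r_R/(r_R+r_S) = 0.2526.
C_R = 0.2526·C_{A0}·X = 0.2526×7.05×0.692 = 1.23 kmol/m³.

1.23 kmol/m³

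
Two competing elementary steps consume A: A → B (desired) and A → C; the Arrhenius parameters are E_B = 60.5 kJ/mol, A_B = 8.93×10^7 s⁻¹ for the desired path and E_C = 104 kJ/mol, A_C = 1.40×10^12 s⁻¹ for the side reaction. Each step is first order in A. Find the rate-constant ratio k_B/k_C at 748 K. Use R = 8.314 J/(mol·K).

0.0696

k_B/k_C = (A_B/A_C)·exp[−(E_B−E_C)/(RT)] = (A_B/A_C)·exp[(E_C−E_B)/(RT)].
(E_C−E_B)/(RT) = (104−60.5)×10³/(8.314×748) = 43500/6219 = 6.995.
k_B/k_C = (8.93×10^7/1.40×10^12)·exp(6.995) = 6.379×10^-5 × 1091 = 0.0696.
Since E_B < E_C, lowering the temperature improves selectivity toward B.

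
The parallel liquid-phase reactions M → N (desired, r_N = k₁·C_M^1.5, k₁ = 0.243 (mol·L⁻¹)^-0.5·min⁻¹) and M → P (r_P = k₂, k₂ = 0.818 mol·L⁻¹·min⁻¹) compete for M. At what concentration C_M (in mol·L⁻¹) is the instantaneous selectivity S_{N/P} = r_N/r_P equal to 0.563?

S_{N/P} = (k₁/k₂)·C_M^1.5 ⇒ C_M = (S·k₂/k₁)^(1/1.5).
= (0.563×0.818/0.243)^(0.6667) = (1.895)^(0.6667) = 1.53 mol·L⁻¹.

1.53 mol·L⁻¹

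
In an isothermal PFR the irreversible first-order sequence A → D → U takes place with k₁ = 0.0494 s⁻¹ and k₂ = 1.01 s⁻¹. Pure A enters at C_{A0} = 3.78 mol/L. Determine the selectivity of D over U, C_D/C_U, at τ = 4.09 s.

Solving the coupled first-order balances gives C_D(τ) = [k₁/(k₂−k₁)]·C_{A0}·(e^(−k₁τ) − e^(−k₂τ)).
e^(−k₁τ) = e^(−0.0494×4.09) = e^(−0.2020) = 0.8171; e^(−k₂τ) = e^(−4.131) = 0.01607.
C_D = 0.0494×3.78/(1.01−0.0494) × (0.8171−0.01607) = 0.1944×0.8010 = 0.1557 mol/L.
C_A = C_{A0}e^(−k₁τ) = 3.088 mol/L, so C_U = C_{A0}−C_A−C_D = 0.5358 mol/L; C_D/C_U = 0.291.

0.291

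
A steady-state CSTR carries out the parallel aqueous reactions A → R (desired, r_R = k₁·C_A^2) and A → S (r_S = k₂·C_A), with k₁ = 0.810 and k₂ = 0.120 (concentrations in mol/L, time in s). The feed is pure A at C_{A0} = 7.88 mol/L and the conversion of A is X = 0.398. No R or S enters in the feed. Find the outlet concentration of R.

Exit C_A = C_{A0}(1−X) = 7.88×0.602 = 4.744 mol/L.
Rates in a CSTR are evaluated at the outlet concentration: r_R = 0.810×4.744^2 = 18.23, r_S = 0.120×4.744 = 0.5693.
Fraction of consumed A going to R: r_R/(r_R+r_S) = 0.9697.
C_R = 0.9697·C_{A0}·X = 0.9697×7.88×0.398 = 3.04 mol/L.

3.04 mol/L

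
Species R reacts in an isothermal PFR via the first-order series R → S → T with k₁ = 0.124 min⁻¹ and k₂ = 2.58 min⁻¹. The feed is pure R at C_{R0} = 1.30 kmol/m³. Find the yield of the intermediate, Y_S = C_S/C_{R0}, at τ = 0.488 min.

Solving the coupled first-order balances gives C_S(τ) = [k₁/(k₂−k₁)]·C_{R0}·(e^(−k₁τ) − e^(−k₂τ)).
e^(−k₁τ) = e^(−0.124×0.488) = e^(−0.06051) = 0.9413; e^(−k₂τ) = e^(−1.259) = 0.2839.
C_S = 0.124×1.30/(2.58−0.124) × (0.9413−0.2839) = 0.06564×0.6574 = 0.04315 kmol/m³.
Y_S = C_S/C_{R0} = 0.04315/1.30 = 0.0332.

0.0332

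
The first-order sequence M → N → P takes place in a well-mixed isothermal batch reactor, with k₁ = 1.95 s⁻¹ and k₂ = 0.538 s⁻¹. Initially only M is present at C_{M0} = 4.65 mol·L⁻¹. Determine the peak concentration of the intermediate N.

2.85 mol·L⁻¹

Evaluating C_N at t_opt = ln(k₂/k₁)/(k₂−k₁) gives C_{N,max}/C_{M0} = (k₁/k₂)^[k₂/(k₂−k₁)].
= (1.95/0.538)^(0.538/(0.538−1.95)) = (3.625)^(-0.3810) = 0.6122.
C_{N,max} = 0.6122×4.65 = 2.85 mol·L⁻¹.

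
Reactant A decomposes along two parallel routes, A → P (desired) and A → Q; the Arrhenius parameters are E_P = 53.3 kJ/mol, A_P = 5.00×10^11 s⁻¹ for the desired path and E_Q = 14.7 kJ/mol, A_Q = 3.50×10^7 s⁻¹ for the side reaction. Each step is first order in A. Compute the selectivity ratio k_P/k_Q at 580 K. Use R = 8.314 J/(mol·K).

With equal orders, S_{P/Q} = k_P/k_Q = (A_P/A_Q)·exp[(E_Q−E_P)/(RT)].
(E_Q−E_P)/(RT) = (14.7−53.3)×10³/(8.314×580) = -38600/4822 = -8.005.
k_P/k_Q = (5.00×10^11/3.50×10^7)·exp(-8.005) = 14286 × 3.339×10^-4 = 4.77.
Since E_P > E_Q, raising the temperature improves selectivity toward P.

4.77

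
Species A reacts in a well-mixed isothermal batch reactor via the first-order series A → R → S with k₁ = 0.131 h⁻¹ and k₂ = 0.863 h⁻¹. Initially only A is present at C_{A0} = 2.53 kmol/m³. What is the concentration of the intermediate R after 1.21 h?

0.227 kmol/m³

For first-order series with pure A initially, C_R(t) = k₁C_{A0}/(k₂−k₁)·(e^(−k₁t) − e^(−k₂t)).
e^(−k₁t) = e^(−0.131×1.21) = e^(−0.1585) = 0.8534; e^(−k₂t) = e^(−1.044) = 0.3520.
C_R = 0.131×2.53/(0.863−0.131) × (0.8534−0.3520) = 0.4528×0.5015 = 0.2270 kmol/m³.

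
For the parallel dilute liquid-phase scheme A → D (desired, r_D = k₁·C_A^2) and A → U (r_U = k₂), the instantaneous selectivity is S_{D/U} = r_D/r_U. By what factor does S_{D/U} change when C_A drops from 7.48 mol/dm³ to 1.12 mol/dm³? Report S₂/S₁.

0.0224

S_{D/U} = (k₁/k₂)·C_A^2, so S₂/S₁ = (C_{A,2}/C_{A,1})^2.
= (1.12/7.48)^2 = (0.1497)^2 = 0.0224.
Selectivity toward D falls as C_A falls — high-concentration operation is favoured.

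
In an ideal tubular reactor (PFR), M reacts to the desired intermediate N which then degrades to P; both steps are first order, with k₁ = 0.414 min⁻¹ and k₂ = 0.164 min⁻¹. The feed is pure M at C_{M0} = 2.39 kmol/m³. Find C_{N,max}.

1.30 kmol/m³

Evaluating C_N at τ_opt = ln(k₂/k₁)/(k₂−k₁) gives C_{N,max}/C_{M0} = (k₁/k₂)^[k₂/(k₂−k₁)].
= (0.414/0.164)^(0.164/(0.164−0.414)) = (2.524)^(-0.6560) = 0.5447.
C_{N,max} = 0.5447×2.39 = 1.30 kmol/m³.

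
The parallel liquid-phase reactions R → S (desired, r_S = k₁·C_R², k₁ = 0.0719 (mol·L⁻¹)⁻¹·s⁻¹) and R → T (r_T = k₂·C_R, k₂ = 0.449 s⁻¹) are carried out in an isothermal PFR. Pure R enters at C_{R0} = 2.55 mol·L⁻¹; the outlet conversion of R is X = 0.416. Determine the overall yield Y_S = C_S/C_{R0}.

0.101

C_R = C_{R0}(1−X) = 1.489 mol·L⁻¹.
Along a PFR/batch, dC_T/dC_R = −r_T/(r_S+r_T) = −k₂/(k₂+k₁·C_R).
Integrating from C_{R0} to C_R: C_T = (0.449/0.0719)·ln[(0.449+0.0719·2.55)/(0.449+0.0719·1.49)] = 6.245·ln(0.6323/0.5561) = 0.8027 mol·L⁻¹.
Then C_S = (C_{R0}−C_R) − C_T = 1.061 − 0.8027 = 0.2581 mol·L⁻¹.
Y_S = C_S/C_{R0} = 0.2581/2.55 = 0.101.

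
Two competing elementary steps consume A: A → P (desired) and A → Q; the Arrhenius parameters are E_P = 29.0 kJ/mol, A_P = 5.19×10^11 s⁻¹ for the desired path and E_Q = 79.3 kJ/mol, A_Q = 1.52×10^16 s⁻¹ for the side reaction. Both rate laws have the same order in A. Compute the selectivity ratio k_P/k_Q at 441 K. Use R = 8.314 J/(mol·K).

31.0

k_P/k_Q = (A_P/A_Q)·exp[−(E_P−E_Q)/(RT)] = (A_P/A_Q)·exp[(E_Q−E_P)/(RT)].
(E_Q−E_P)/(RT) = (79.3−29.0)×10³/(8.314×441) = 50300/3666 = 13.72.
k_P/k_Q = (5.19×10^11/1.52×10^16)·exp(13.72) = 3.414×10^-5 × 9.079×10^5 = 31.0.
Since E_P < E_Q, lowering the temperature improves selectivity toward P.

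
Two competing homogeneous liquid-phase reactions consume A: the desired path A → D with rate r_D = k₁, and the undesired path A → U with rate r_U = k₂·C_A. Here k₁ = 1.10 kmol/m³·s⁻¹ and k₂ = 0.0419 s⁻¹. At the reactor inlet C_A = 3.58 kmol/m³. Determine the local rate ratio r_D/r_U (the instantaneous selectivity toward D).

S_{D/U} = r_D/r_U = (k₁)/(k₂·C_A) = (k₁/k₂)·C_A⁻¹.
= (1.10) / (0.0419×3.580) = 1.100/0.1500 = 7.33.
The undesired path is higher order in A, so low C_A (CSTR or dilute feed) favours D.

7.33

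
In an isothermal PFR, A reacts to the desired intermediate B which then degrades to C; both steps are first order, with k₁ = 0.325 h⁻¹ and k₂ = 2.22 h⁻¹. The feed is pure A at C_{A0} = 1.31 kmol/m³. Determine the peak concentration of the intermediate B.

Evaluating C_B at τ_opt = ln(k₂/k₁)/(k₂−k₁) gives C_{B,max}/C_{A0} = (k₁/k₂)^[k₂/(k₂−k₁)].
= (0.325/2.22)^(2.22/(2.22−0.325)) = (0.1464)^(1.172) = 0.1053.
C_{B,max} = 0.1053×1.31 = 0.138 kmol/m³.

0.138 kmol/m³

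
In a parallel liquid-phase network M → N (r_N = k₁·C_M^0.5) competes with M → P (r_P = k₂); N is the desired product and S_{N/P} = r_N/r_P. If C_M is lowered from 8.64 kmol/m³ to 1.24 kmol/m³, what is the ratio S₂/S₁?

S_{N/P} = (k₁/k₂)·C_M^0.5, so S₂/S₁ = (C_{M,2}/C_{M,1})^0.5.
= (1.24/8.64)^0.5 = (0.1435)^0.5 = 0.379.
Selectivity toward N falls as C_M falls — high-concentration operation is favoured.

0.379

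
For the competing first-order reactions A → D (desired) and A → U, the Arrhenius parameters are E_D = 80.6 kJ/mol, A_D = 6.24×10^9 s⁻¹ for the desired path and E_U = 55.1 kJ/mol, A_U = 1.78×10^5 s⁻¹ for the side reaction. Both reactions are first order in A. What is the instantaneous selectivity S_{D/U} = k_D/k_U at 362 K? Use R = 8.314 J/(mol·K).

With equal orders, S_{D/U} = k_D/k_U = (A_D/A_U)·exp[(E_U−E_D)/(RT)].
(E_U−E_D)/(RT) = (55.1−80.6)×10³/(8.314×362) = -25500/3010 = -8.473.
k_D/k_U = (6.24×10^9/1.78×10^5)·exp(-8.473) = 35056 × 2.091×10^-4 = 7.33.

7.33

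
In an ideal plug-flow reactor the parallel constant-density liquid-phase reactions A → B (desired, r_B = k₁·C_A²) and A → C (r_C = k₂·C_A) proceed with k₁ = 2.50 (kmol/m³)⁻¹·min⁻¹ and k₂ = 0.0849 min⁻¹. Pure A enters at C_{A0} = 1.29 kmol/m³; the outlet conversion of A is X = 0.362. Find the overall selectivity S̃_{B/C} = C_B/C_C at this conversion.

30.6

C_A = C_{A0}(1−X) = 0.8230 kmol/m³.
Along a PFR/batch, dC_C/dC_A = −r_C/(r_B+r_C) = −k₂/(k₂+k₁·C_A).
Integrating from C_{A0} to C_A: C_C = (0.0849/2.50)·ln[(0.0849+2.50·1.29)/(0.0849+2.50·0.823)] = 0.03396·ln(3.310/2.142) = 0.01477 kmol/m³.
Then C_B = (C_{A0}−C_A) − C_C = 0.4670 − 0.01477 = 0.4522 kmol/m³.
S̃_{B/C} = C_B/C_C = 0.4522/0.01477 = 30.6.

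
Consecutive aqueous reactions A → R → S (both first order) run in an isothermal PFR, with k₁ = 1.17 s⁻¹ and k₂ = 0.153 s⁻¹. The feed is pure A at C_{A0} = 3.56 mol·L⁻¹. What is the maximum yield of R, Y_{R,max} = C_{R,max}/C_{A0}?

Evaluating C_R at τ_opt = ln(k₂/k₁)/(k₂−k₁) gives C_{R,max}/C_{A0} = (k₁/k₂)^[k₂/(k₂−k₁)].
= (1.17/0.153)^(0.153/(0.153−1.17)) = (7.647)^(-0.1504) = 0.7364.

0.736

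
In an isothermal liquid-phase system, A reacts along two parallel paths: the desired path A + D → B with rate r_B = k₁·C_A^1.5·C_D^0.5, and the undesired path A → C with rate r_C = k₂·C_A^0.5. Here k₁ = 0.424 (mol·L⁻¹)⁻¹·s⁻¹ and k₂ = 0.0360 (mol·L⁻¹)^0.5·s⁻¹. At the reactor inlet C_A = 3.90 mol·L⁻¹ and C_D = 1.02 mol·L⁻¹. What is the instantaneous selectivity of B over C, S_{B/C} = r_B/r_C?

S_{B/C} = r_B/r_C = (k₁·C_A^1.5·C_D^0.5)/(k₂·C_A^0.5) = (k₁/k₂)·C_A·C_D^0.5.
= (0.424×3.900^1.5×1.020^0.5) / (0.0360×3.900^0.5) = 3.298/0.07109 = 46.4.
Since the desired path is higher order in A, keeping C_A high (PFR or concentrated feed) favours B.

46.4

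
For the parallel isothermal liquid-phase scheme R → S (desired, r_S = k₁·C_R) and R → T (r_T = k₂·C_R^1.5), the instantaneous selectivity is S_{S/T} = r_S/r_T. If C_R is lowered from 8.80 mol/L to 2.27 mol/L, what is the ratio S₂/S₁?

1.97

S_{S/T} = (k₁/k₂)·C_R^-0.5, so S₂/S₁ = (C_{R,2}/C_{R,1})^-0.5.
= (2.27/8.80)^(-0.5) = (0.2580)^(-0.5) = 1.97.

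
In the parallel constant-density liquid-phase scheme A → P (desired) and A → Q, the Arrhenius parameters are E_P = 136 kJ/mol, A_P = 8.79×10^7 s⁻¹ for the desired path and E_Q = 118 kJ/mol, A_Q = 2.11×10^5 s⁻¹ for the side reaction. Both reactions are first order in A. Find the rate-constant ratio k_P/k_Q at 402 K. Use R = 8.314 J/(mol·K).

1.91

Since both paths have the same order in A, the concentration cancels and S_{P/Q} = k_P/k_Q = (A_P/A_Q)·exp[(E_Q−E_P)/(RT)].
(E_Q−E_P)/(RT) = (118−136)×10³/(8.314×402) = -18000/3342 = -5.386.
k_P/k_Q = (8.79×10^7/2.11×10^5)·exp(-5.386) = 416.6 × 0.004582 = 1.91.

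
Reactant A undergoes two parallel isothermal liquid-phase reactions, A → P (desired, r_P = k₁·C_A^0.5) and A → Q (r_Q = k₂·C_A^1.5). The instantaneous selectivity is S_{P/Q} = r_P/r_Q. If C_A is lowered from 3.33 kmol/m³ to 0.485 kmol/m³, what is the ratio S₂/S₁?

6.87

S_{P/Q} = (k₁/k₂)·C_A⁻¹, so S₂/S₁ = (C_{A,2}/C_{A,1})⁻¹.
= 3.33/0.485 = 6.87.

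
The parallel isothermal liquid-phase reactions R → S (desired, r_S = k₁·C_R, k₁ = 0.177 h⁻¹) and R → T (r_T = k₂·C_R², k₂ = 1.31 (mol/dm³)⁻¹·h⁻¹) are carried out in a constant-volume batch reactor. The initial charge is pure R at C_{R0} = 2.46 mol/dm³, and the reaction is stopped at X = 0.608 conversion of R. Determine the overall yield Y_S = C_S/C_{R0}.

0.0472

C_R = C_{R0}(1−X) = 0.9643 mol/dm³.
Along a PFR/batch, dC_S/dC_R = −r_S/(r_S+r_T) = −k₁/(k₁+k₂·C_R).
Integrating from C_{R0} to C_R: C_S = (0.177/1.31)·ln[(0.177+1.31·2.46)/(0.177+1.31·0.964)] = 0.1351·ln(3.400/1.440) = 0.1160 mol/dm³.
Y_S = C_S/C_{R0} = 0.1160/2.46 = 0.0472.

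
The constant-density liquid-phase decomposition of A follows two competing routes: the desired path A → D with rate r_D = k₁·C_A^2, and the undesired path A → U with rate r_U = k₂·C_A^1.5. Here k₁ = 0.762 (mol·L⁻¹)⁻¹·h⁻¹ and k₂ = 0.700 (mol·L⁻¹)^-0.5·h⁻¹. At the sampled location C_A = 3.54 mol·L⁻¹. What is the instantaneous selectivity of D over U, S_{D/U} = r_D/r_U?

2.05

S_{D/U} = r_D/r_U = (k₁·C_A^2)/(k₂·C_A^1.5) = (k₁/k₂)·C_A^0.5.
= (0.762×3.540^2) / (0.700×3.540^1.5) = 9.549/4.662 = 2.05.
Since the desired path is higher order in A, keeping C_A high (PFR or concentrated feed) favours D.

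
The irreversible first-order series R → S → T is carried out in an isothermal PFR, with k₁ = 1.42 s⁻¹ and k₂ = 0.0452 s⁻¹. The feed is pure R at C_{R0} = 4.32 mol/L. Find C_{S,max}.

3.86 mol/L

At the optimum, C_{S,max}/C_{R0} = (k₁/k₂)^[k₂/(k₂−k₁)].
= (1.42/0.0452)^(0.0452/(0.0452−1.42)) = (31.42)^(-0.03288) = 0.8928.
C_{S,max} = 0.8928×4.32 = 3.86 mol/L.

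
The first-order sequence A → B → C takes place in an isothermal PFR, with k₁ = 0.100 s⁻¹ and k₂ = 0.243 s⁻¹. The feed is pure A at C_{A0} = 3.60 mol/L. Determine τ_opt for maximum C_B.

6.21 s

The intermediate peaks when r₁ = r₂, i.e. k₁e^(−k₁τ) = k₂e^(−k₂τ), giving τ_opt = ln(k₂/k₁)/(k₂−k₁).
= ln(0.243/0.100)/(0.243−0.100) = ln(2.430)/0.1430 = 0.8879/0.1430 = 6.21 s.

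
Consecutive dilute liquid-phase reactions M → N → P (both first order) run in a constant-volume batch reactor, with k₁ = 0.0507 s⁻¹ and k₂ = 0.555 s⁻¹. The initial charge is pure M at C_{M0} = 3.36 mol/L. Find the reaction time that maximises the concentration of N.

4.75 s

The intermediate peaks when r₁ = r₂, i.e. k₁e^(−k₁t) = k₂e^(−k₂t), giving t_opt = ln(k₂/k₁)/(k₂−k₁).
= ln(0.555/0.0507)/(0.555−0.0507) = ln(10.95)/0.5043 = 2.393/0.5043 = 4.75 s.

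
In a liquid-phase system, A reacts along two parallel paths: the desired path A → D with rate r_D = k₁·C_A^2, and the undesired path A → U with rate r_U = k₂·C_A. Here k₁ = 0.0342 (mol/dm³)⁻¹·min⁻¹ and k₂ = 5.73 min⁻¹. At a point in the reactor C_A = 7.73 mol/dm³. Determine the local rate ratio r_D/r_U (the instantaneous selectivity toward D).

S_{D/U} = r_D/r_U = (k₁·C_A^2)/(k₂·C_A) = (k₁/k₂)·C_A.
= (0.0342×7.730^2) / (5.73×7.730) = 2.044/44.29 = 0.0461.

0.0461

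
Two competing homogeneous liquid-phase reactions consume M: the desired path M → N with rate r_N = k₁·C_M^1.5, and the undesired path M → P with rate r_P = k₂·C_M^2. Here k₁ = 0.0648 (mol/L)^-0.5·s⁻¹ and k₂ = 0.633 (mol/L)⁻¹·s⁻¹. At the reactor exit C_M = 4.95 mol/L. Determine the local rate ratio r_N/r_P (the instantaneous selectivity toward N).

S_{N/P} = r_N/r_P = (k₁·C_M^1.5)/(k₂·C_M^2) = (k₁/k₂)·C_M^-0.5.
= (0.0648×4.950^1.5) / (0.633×4.950^2) = 0.7136/15.51 = 0.0460.

0.0460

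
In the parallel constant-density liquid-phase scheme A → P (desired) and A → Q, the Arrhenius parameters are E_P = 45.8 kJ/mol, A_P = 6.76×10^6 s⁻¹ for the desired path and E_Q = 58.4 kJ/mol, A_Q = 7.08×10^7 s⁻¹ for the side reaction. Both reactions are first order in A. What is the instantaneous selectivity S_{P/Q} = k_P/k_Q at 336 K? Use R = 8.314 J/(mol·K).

Since both paths have the same order in A, the concentration cancels and S_{P/Q} = k_P/k_Q = (A_P/A_Q)·exp[(E_Q−E_P)/(RT)].
(E_Q−E_P)/(RT) = (58.4−45.8)×10³/(8.314×336) = 12600/2794 = 4.510.
k_P/k_Q = (6.76×10^6/7.08×10^7)·exp(4.510) = 0.09548 × 90.96 = 8.69.
Since E_P < E_Q, lowering the temperature improves selectivity toward P.

8.69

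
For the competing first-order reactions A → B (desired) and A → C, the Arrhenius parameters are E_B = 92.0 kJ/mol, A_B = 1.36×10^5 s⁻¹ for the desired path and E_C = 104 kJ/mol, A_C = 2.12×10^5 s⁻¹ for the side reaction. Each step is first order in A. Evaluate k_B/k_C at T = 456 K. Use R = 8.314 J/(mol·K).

Since both paths have the same order in A, the concentration cancels and S_{B/C} = k_B/k_C = (A_B/A_C)·exp[(E_C−E_B)/(RT)].
(E_C−E_B)/(RT) = (104−92.0)×10³/(8.314×456) = 12000/3791 = 3.165.
k_B/k_C = (1.36×10^5/2.12×10^5)·exp(3.165) = 0.6415 × 23.69 = 15.2.
Since E_B < E_C, lowering the temperature improves selectivity toward B.

15.2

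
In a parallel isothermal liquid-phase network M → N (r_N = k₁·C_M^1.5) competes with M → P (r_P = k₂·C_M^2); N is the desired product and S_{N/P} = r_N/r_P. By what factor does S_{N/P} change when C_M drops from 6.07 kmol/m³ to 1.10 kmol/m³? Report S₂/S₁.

2.35

S_{N/P} = (k₁/k₂)·C_M^-0.5, so S₂/S₁ = (C_{M,2}/C_{M,1})^-0.5.
= (1.10/6.07)^(-0.5) = (0.1812)^(-0.5) = 2.35.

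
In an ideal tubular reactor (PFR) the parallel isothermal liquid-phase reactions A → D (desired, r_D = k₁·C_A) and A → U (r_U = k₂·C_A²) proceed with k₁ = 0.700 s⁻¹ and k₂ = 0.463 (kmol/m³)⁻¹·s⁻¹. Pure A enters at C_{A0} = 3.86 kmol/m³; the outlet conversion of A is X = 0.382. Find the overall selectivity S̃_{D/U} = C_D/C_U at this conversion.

C_A = C_{A0}(1−X) = 2.385 kmol/m³.
Along a PFR/batch, dC_D/dC_A = −r_D/(r_D+r_U) = −k₁/(k₁+k₂·C_A).
Integrating from C_{A0} to C_A: C_D = (0.700/0.463)·ln[(0.700+0.463·3.86)/(0.700+0.463·2.39)] = 1.512·ln(2.487/1.804) = 0.4851 kmol/m³.
C_U = (C_{A0}−C_A)−C_D = 0.9894 kmol/m³; S̃_{D/U} = 0.4851/0.9894 = 0.490.

0.490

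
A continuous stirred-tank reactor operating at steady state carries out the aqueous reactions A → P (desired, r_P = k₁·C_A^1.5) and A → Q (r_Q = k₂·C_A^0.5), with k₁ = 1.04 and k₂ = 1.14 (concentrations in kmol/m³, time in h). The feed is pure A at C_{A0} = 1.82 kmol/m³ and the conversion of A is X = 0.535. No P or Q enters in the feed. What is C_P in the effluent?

Exit C_A = C_{A0}(1−X) = 1.82×0.465 = 0.8463 kmol/m³.
In a CSTR the entire volume is at exit conditions, so r_P = 1.04×0.8463^1.5 = 0.8097 and r_Q = 1.14×0.8463^0.5 = 1.049.
Fraction of consumed A going to P: r_P/(r_P+r_Q) = 0.4357.
C_P = 0.4357·C_{A0}·X = 0.4357×1.82×0.535 = 0.424 kmol/m³.

0.424 kmol/m³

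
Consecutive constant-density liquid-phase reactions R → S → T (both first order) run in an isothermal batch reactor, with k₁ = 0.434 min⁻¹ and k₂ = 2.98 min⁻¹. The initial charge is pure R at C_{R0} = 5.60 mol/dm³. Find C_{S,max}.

0.587 mol/dm³

Evaluating C_S at t_opt = ln(k₂/k₁)/(k₂−k₁) gives C_{S,max}/C_{R0} = (k₁/k₂)^[k₂/(k₂−k₁)].
= (0.434/2.98)^(2.98/(2.98−0.434)) = (0.1456)^(1.170) = 0.1049.
C_{S,max} = 0.1049×5.60 = 0.587 mol/dm³.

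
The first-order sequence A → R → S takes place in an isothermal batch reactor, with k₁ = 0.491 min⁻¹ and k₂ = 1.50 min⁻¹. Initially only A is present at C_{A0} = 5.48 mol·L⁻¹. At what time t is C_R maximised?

For first-order series the maximum of C_R occurs at t_opt = ln(k₂/k₁)/(k₂−k₁).
= ln(1.50/0.491)/(1.50−0.491) = ln(3.055)/1.009 = 1.117/1.009 = 1.11 min.

1.11 min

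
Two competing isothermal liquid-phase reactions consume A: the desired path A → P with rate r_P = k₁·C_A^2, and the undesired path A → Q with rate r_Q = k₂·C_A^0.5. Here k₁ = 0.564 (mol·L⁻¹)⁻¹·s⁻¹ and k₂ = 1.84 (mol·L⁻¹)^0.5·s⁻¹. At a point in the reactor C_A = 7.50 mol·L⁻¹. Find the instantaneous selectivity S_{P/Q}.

S_{P/Q} = r_P/r_Q = (k₁·C_A^2)/(k₂·C_A^0.5) = (k₁/k₂)·C_A^1.5.
= (0.564×7.500^2) / (1.84×7.500^0.5) = 31.72/5.039 = 6.30.
Since the desired path is higher order in A, keeping C_A high (PFR or concentrated feed) favours P.

6.30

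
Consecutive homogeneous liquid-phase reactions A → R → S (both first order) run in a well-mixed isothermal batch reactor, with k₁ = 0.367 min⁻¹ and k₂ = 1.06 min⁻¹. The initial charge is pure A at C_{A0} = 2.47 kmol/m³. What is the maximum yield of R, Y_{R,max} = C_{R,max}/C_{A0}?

0.197

Evaluating C_R at t_opt = ln(k₂/k₁)/(k₂−k₁) gives C_{R,max}/C_{A0} = (k₁/k₂)^[k₂/(k₂−k₁)].
= (0.367/1.06)^(1.06/(1.06−0.367)) = (0.3462)^(1.530) = 0.1974.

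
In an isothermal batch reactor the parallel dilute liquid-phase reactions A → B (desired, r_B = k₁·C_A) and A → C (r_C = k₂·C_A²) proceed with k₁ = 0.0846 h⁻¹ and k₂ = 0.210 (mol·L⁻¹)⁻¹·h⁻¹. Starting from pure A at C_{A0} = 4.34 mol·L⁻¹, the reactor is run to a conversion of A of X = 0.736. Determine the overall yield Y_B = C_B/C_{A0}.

C_A = C_{A0}(1−X) = 1.146 mol·L⁻¹.
Along a PFR/batch, dC_B/dC_A = −r_B/(r_B+r_C) = −k₁/(k₁+k₂·C_A).
Integrating from C_{A0} to C_A: C_B = (0.0846/0.210)·ln[(0.0846+0.210·4.34)/(0.0846+0.210·1.15)] = 0.4029·ln(0.9960/0.3252) = 0.4509 mol·L⁻¹.
Y_B = C_B/C_{A0} = 0.4509/4.34 = 0.104.

0.104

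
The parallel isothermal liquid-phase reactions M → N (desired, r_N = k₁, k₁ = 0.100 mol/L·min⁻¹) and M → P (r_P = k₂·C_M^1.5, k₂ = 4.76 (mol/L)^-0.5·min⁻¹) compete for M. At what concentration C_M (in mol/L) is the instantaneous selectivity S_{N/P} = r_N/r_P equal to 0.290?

0.174 mol/L

S_{N/P} = (k₁/k₂)·C_M^-1.5 ⇒ C_M = (S·k₂/k₁)^(1/(-1.5)).
= (0.290×4.76/0.100)^(-0.6667) = (13.80)^(-0.6667) = 0.174 mol/L.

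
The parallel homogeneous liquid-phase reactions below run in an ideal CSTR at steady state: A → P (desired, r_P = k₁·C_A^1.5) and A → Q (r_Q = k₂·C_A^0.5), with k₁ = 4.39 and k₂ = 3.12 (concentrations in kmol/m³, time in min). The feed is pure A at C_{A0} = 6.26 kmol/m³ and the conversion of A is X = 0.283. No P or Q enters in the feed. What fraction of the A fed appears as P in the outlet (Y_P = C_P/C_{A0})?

0.244

Exit C_A = C_{A0}(1−X) = 6.26×0.717 = 4.488 kmol/m³.
In a CSTR the entire volume is at exit conditions, so r_P = 4.39×4.488^1.5 = 41.75 and r_Q = 3.12×4.488^0.5 = 6.610.
Fraction of consumed A going to P: r_P/(r_P+r_Q) = 0.8633.
C_P = 0.8633·C_{A0}·X = 0.8633×6.26×0.283 = 1.53 kmol/m³; Y_P = C_P/C_{A0} = 0.244.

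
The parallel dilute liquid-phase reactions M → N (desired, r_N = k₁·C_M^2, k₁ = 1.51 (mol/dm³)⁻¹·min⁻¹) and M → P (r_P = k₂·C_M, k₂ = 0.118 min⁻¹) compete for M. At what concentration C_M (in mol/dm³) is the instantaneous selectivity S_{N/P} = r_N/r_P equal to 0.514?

S_{N/P} = (k₁/k₂)·C_M ⇒ C_M = S·k₂/k₁.
= 0.514×0.118/1.51 = 0.0402 mol/dm³.

0.0402 mol/dm³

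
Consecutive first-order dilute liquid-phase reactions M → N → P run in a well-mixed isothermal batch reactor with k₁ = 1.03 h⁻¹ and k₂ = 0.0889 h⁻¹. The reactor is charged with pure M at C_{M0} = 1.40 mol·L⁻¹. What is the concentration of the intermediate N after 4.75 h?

Solving the coupled first-order balances gives C_N(t) = [k₁/(k₂−k₁)]·C_{M0}·(e^(−k₁t) − e^(−k₂t)).
e^(−k₁t) = e^(−1.03×4.75) = e^(−4.893) = 0.007503; e^(−k₂t) = e^(−0.4223) = 0.6556.
C_N = 1.03×1.40/(0.0889−1.03) × (0.007503−0.6556) = (-1.532)×(-0.6481) = 0.9930 mol·L⁻¹.

0.993 mol·L⁻¹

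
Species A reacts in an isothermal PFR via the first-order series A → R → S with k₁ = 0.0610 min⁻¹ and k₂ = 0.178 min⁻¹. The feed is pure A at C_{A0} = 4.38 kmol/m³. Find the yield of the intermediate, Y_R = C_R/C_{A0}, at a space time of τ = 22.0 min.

0.126

For first-order series with pure A initially, C_R(τ) = k₁C_{A0}/(k₂−k₁)·(e^(−k₁τ) − e^(−k₂τ)).
e^(−k₁τ) = e^(−0.0610×22.0) = e^(−1.342) = 0.2613; e^(−k₂τ) = e^(−3.916) = 0.01992.
C_R = 0.0610×4.38/(0.178−0.0610) × (0.2613−0.01992) = 2.284×0.2414 = 0.5513 kmol/m³.
Y_R = C_R/C_{A0} = 0.5513/4.38 = 0.126.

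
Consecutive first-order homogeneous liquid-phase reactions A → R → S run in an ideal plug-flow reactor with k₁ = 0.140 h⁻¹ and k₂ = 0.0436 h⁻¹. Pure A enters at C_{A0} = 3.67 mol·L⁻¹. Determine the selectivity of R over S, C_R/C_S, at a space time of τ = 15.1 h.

For first-order series with pure A initially, C_R(τ) = k₁C_{A0}/(k₂−k₁)·(e^(−k₁τ) − e^(−k₂τ)).
e^(−k₁τ) = e^(−0.140×15.1) = e^(−2.114) = 0.1208; e^(−k₂τ) = e^(−0.6584) = 0.5177.
C_R = 0.140×3.67/(0.0436−0.140) × (0.1208−0.5177) = (-5.330)×(-0.3969) = 2.116 mol·L⁻¹.
C_A = C_{A0}e^(−k₁τ) = 0.4432 mol·L⁻¹, so C_S = C_{A0}−C_A−C_R = 1.111 mol·L⁻¹; C_R/C_S = 1.90.

1.90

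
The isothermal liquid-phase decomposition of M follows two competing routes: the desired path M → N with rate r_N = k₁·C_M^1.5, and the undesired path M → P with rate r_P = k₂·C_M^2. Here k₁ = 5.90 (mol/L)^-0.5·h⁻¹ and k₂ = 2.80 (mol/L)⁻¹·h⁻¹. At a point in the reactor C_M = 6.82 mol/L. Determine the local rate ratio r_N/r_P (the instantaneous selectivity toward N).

0.807

S_{N/P} = r_N/r_P = (k₁·C_M^1.5)/(k₂·C_M^2) = (k₁/k₂)·C_M^-0.5.
= (5.90×6.820^1.5) / (2.80×6.820^2) = 105.1/130.2 = 0.807.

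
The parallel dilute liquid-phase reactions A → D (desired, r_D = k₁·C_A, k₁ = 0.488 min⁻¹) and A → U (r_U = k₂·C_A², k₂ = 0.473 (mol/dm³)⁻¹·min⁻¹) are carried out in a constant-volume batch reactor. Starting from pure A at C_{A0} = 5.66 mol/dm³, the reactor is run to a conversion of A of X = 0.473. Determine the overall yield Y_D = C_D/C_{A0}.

C_A = C_{A0}(1−X) = 2.983 mol/dm³.
Along a PFR/batch, dC_D/dC_A = −r_D/(r_D+r_U) = −k₁/(k₁+k₂·C_A).
Integrating from C_{A0} to C_A: C_D = (0.488/0.473)·ln[(0.488+0.473·5.66)/(0.488+0.473·2.98)] = 1.032·ln(3.165/1.899) = 0.5272 mol/dm³.
Y_D = C_D/C_{A0} = 0.5272/5.66 = 0.0931.

0.0931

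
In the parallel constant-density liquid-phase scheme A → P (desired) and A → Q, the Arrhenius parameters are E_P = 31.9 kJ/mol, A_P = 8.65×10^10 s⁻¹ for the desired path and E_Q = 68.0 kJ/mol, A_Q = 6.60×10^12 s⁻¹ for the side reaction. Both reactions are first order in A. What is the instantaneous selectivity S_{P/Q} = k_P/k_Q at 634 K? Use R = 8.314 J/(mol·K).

12.4

k_P/k_Q = (A_P/A_Q)·exp[−(E_P−E_Q)/(RT)] = (A_P/A_Q)·exp[(E_Q−E_P)/(RT)].
(E_Q−E_P)/(RT) = (68.0−31.9)×10³/(8.314×634) = 36100/5271 = 6.849.
k_P/k_Q = (8.65×10^10/6.60×10^12)·exp(6.849) = 0.01311 × 942.7 = 12.4.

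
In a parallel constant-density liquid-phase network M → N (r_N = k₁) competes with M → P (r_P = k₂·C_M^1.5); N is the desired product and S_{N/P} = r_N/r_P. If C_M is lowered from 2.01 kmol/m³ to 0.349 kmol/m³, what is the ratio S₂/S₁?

13.8

S_{N/P} = (k₁/k₂)·C_M^-1.5, so S₂/S₁ = (C_{M,2}/C_{M,1})^-1.5.
= (0.349/2.01)^(-1.5) = (0.1736)^(-1.5) = 13.8.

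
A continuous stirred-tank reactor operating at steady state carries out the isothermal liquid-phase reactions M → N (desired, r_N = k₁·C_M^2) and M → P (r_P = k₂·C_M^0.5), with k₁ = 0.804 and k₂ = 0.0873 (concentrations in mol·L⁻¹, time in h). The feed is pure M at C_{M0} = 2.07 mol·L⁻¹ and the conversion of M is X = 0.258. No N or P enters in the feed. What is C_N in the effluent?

Exit C_M = C_{M0}(1−X) = 2.07×0.742 = 1.536 mol·L⁻¹.
Rates in a CSTR are evaluated at the outlet concentration: r_N = 0.804×1.536^2 = 1.897, r_P = 0.0873×1.536^0.5 = 0.1082.
Fraction of consumed M going to N: r_N/(r_N+r_P) = 0.9460.
C_N = 0.9460·C_{M0}·X = 0.9460×2.07×0.258 = 0.505 mol·L⁻¹.

0.505 mol·L⁻¹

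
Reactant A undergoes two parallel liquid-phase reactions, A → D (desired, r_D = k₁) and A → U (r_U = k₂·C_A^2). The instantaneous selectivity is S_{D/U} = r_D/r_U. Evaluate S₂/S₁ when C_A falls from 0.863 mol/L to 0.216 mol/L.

16.0

S_{D/U} = (k₁/k₂)·C_A^-2, so S₂/S₁ = (C_{A,2}/C_{A,1})^-2.
= (0.216/0.863)^(-2) = (0.2503)^(-2) = 16.0.
Selectivity toward D rises as C_A falls — low-concentration operation is favoured.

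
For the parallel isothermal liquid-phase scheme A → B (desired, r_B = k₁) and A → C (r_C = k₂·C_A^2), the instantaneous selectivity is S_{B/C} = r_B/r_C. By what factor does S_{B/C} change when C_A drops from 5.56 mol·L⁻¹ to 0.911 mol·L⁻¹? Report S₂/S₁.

37.2

S_{B/C} = (k₁/k₂)·C_A^-2, so S₂/S₁ = (C_{A,2}/C_{A,1})^-2.
= (0.911/5.56)^(-2) = (0.1638)^(-2) = 37.2.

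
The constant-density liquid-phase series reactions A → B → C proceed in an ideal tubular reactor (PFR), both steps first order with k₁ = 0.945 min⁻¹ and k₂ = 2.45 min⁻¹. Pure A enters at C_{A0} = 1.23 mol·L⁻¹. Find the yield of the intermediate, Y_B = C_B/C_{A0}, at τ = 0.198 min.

0.134

For first-order series with pure A initially, C_B(τ) = k₁C_{A0}/(k₂−k₁)·(e^(−k₁τ) − e^(−k₂τ)).
e^(−k₁τ) = e^(−0.945×0.198) = e^(−0.1871) = 0.8294; e^(−k₂τ) = e^(−0.4851) = 0.6156.
C_B = 0.945×1.23/(2.45−0.945) × (0.8294−0.6156) = 0.7723×0.2137 = 0.1651 mol·L⁻¹.
Y_B = C_B/C_{A0} = 0.1651/1.23 = 0.134.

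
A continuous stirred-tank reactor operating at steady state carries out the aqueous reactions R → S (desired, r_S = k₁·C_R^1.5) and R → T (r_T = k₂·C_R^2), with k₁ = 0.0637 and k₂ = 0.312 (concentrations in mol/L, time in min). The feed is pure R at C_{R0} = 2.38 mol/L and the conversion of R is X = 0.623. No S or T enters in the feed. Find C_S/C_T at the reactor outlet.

0.216

Exit C_R = C_{R0}(1−X) = 2.38×0.377 = 0.8973 mol/L.
Rates in a CSTR are evaluated at the outlet concentration: r_S = 0.0637×0.8973^1.5 = 0.05414, r_T = 0.312×0.8973^2 = 0.2512.
Overall selectivity = C_S/C_T = r_Sτ/(r_Tτ) = r_S/r_T = 0.216.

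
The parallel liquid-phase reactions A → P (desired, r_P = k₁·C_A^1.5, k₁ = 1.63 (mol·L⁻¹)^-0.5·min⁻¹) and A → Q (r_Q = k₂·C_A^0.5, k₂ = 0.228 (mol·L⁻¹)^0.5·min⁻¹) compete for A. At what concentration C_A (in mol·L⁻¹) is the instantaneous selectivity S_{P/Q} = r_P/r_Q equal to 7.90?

1.11 mol·L⁻¹

S_{P/Q} = (k₁/k₂)·C_A ⇒ C_A = S·k₂/k₁.
= 7.90×0.228/1.63 = 1.11 mol·L⁻¹.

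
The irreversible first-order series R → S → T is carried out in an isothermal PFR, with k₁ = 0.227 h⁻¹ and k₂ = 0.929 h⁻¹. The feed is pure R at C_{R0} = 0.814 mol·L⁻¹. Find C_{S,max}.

0.126 mol·L⁻¹

At the optimum, C_{S,max}/C_{R0} = (k₁/k₂)^[k₂/(k₂−k₁)].
= (0.227/0.929)^(0.929/(0.929−0.227)) = (0.2443)^(1.323) = 0.1549.
C_{S,max} = 0.1549×0.814 = 0.126 mol·L⁻¹.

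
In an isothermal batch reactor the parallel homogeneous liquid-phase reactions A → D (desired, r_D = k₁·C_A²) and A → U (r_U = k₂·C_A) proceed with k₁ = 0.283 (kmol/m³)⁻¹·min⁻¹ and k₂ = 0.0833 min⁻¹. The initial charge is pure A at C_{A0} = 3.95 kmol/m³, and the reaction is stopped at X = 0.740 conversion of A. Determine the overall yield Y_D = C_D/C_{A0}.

0.653

C_A = C_{A0}(1−X) = 1.027 kmol/m³.
Along a PFR/batch, dC_U/dC_A = −r_U/(r_D+r_U) = −k₂/(k₂+k₁·C_A).
Integrating from C_{A0} to C_A: C_U = (0.0833/0.283)·ln[(0.0833+0.283·3.95)/(0.0833+0.283·1.03)] = 0.2943·ln(1.201/0.3739) = 0.3435 kmol/m³.
Then C_D = (C_{A0}−C_A) − C_U = 2.923 − 0.3435 = 2.580 kmol/m³.
Y_D = C_D/C_{A0} = 2.580/3.95 = 0.653.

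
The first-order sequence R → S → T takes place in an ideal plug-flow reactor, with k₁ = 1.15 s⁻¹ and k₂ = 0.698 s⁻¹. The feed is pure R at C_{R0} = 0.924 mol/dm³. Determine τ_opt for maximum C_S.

1.10 s

Setting dC_S/dτ = 0 gives τ_opt = ln(k₂/k₁)/(k₂−k₁).
= ln(0.698/1.15)/(0.698−1.15) = ln(0.6070)/-0.4520 = -0.4993/-0.4520 = 1.10 s.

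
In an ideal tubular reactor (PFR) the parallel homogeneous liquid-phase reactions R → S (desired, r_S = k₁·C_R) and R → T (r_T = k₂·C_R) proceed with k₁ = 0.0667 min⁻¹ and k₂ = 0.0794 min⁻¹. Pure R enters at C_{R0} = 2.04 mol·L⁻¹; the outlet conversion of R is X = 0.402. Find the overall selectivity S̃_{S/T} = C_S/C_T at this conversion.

C_R = C_{R0}(1−X) = 1.220 mol·L⁻¹.
Both paths are first order in R, so the instantaneous fraction to S is constant: dC_S/d(−C_R) = k₁/(k₁+k₂) = 0.4565.
C_S = 0.4565·(C_{R0}−C_R) = 0.4565×0.8201 = 0.374 mol·L⁻¹.
C_T = (C_{R0}−C_R)−C_S = 0.4457 mol·L⁻¹; S̃_{S/T} = 0.3744/0.4457 = 0.840.

0.840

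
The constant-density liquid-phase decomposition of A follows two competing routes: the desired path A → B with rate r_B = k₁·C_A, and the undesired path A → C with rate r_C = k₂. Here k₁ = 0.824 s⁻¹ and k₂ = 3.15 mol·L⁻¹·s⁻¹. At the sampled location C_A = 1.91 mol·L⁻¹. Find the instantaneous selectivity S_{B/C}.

0.500

S_{B/C} = r_B/r_C = (k₁·C_A)/(k₂) = (k₁/k₂)·C_A.
= (0.824×1.910) / (3.15) = 1.574/3.150 = 0.500.
Since the desired path is higher order in A, keeping C_A high (PFR or concentrated feed) favours B.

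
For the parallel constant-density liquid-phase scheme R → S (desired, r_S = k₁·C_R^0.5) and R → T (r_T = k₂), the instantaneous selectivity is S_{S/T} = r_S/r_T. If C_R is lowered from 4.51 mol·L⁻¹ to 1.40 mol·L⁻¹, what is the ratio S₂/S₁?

0.557

S_{S/T} = (k₁/k₂)·C_R^0.5, so S₂/S₁ = (C_{R,2}/C_{R,1})^0.5.
= (1.40/4.51)^0.5 = (0.3104)^0.5 = 0.557.
Selectivity toward S falls as C_R falls — high-concentration operation is favoured.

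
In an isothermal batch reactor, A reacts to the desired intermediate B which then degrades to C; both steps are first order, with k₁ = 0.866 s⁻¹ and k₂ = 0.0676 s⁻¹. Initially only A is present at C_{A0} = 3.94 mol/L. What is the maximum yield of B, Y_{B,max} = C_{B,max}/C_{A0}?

0.806

Evaluating C_B at t_opt = ln(k₂/k₁)/(k₂−k₁) gives C_{B,max}/C_{A0} = (k₁/k₂)^[k₂/(k₂−k₁)].
= (0.866/0.0676)^(0.0676/(0.0676−0.866)) = (12.81)^(-0.08467) = 0.8058.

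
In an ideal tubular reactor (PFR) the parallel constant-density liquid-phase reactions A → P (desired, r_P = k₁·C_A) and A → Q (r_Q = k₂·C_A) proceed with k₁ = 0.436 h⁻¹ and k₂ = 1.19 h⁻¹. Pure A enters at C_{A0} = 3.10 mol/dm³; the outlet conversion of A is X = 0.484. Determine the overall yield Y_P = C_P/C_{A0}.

C_A = C_{A0}(1−X) = 1.600 mol/dm³.
Both paths are first order in A, so the instantaneous fraction to P is constant: dC_P/d(−C_A) = k₁/(k₁+k₂) = 0.2681.
C_P = 0.2681·(C_{A0}−C_A) = 0.2681×1.500 = 0.402 mol/dm³.
Y_P = C_P/C_{A0} = 0.4023/3.10 = 0.130.

0.130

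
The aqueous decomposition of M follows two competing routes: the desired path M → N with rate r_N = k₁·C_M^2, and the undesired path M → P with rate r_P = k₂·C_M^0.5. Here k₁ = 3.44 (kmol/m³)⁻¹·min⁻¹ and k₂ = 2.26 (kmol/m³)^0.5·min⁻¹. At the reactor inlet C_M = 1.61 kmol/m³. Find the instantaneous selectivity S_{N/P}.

3.11

S_{N/P} = r_N/r_P = (k₁·C_M^2)/(k₂·C_M^0.5) = (k₁/k₂)·C_M^1.5.
= (3.44×1.610^2) / (2.26×1.610^0.5) = 8.917/2.868 = 3.11.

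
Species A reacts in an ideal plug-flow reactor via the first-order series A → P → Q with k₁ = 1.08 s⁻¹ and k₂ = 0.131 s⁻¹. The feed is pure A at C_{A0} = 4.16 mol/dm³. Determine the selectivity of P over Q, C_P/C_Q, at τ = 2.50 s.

3.93

The intermediate concentration in a first-order A→B→C sequence is C_P = k₁C_{A0}(e^(−k₁τ) − e^(−k₂τ))/(k₂−k₁).
e^(−k₁τ) = e^(−1.08×2.50) = e^(−2.700) = 0.06721; e^(−k₂τ) = e^(−0.3275) = 0.7207.
C_P = 1.08×4.16/(0.131−1.08) × (0.06721−0.7207) = (-4.734)×(-0.6535) = 3.094 mol/dm³.
C_A = C_{A0}e^(−k₁τ) = 0.2796 mol/dm³, so C_Q = C_{A0}−C_A−C_P = 0.7865 mol/dm³; C_P/C_Q = 3.93.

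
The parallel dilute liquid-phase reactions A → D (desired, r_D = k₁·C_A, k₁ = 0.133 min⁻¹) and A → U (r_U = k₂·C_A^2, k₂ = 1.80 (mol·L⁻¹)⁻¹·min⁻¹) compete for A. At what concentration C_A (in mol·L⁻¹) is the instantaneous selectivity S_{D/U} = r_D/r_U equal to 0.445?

S_{D/U} = (k₁/k₂)·C_A⁻¹ ⇒ C_A = (S·k₂/k₁)^(-1).
= (0.445×1.80/0.133)^(-1) = (6.023)^(-1) = 0.166 mol·L⁻¹.

0.166 mol·L⁻¹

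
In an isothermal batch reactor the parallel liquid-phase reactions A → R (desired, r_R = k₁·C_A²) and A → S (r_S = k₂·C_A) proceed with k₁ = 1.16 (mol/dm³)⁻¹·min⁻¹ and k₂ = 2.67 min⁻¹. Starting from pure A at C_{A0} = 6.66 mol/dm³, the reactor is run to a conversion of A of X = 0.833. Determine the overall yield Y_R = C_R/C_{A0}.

C_A = C_{A0}(1−X) = 1.112 mol/dm³.
Along a PFR/batch, dC_S/dC_A = −r_S/(r_R+r_S) = −k₂/(k₂+k₁·C_A).
Integrating from C_{A0} to C_A: C_S = (2.67/1.16)·ln[(2.67+1.16·6.66)/(2.67+1.16·1.11)] = 2.302·ln(10.40/3.960) = 2.221 mol/dm³.
Then C_R = (C_{A0}−C_A) − C_S = 5.548 − 2.221 = 3.326 mol/dm³.
Y_R = C_R/C_{A0} = 3.326/6.66 = 0.499.

0.499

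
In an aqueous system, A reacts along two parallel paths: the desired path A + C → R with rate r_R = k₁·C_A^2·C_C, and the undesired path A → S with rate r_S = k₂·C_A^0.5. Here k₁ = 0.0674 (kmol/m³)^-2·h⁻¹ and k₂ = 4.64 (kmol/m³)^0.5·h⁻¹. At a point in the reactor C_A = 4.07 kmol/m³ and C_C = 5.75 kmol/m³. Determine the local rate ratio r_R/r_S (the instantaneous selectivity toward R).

S_{R/S} = r_R/r_S = (k₁·C_A^2·C_C)/(k₂·C_A^0.5) = (k₁/k₂)·C_A^1.5·C_C.
= (0.0674×4.070^2×5.750) / (4.64×4.070^0.5) = 6.420/9.361 = 0.686.
Since the desired path is higher order in A, keeping C_A high (PFR or concentrated feed) favours R.

0.686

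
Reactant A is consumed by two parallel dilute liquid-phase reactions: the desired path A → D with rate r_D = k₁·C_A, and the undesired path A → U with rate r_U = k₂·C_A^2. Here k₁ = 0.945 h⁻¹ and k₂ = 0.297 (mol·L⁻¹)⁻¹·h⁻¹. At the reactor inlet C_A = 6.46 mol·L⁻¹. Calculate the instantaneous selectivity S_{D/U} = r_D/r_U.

S_{D/U} = r_D/r_U = (k₁·C_A)/(k₂·C_A^2) = (k₁/k₂)·C_A⁻¹.
= (0.945×6.460) / (0.297×6.460^2) = 6.105/12.39 = 0.493.
The undesired path is higher order in A, so low C_A (CSTR or dilute feed) favours D.

0.493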